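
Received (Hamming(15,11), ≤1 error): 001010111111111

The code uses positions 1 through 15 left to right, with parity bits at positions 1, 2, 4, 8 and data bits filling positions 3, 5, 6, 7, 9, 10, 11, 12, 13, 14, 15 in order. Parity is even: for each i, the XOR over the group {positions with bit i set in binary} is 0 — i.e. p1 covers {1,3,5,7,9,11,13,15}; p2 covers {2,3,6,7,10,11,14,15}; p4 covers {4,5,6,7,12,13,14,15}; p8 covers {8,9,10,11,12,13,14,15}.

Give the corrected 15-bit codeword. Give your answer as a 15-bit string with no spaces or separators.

s1 (pos 1,3,5,7,9,11,13,15): 0⊕1⊕1⊕1⊕1⊕1⊕1⊕1 = 1
s2 (pos 2,3,6,7,10,11,14,15): 0⊕1⊕0⊕1⊕1⊕1⊕1⊕1 = 0
s4 (pos 4,5,6,7,12,13,14,15): 0⊕1⊕0⊕1⊕1⊕1⊕1⊕1 = 0
s8 (pos 8,9,10,11,12,13,14,15): 1⊕1⊕1⊕1⊕1⊕1⊕1⊕1 = 0
Syndrome s8…s1 = 0001 → error at position 1.
Flip position 1: 001010111111111 → 101010111111111

101010111111111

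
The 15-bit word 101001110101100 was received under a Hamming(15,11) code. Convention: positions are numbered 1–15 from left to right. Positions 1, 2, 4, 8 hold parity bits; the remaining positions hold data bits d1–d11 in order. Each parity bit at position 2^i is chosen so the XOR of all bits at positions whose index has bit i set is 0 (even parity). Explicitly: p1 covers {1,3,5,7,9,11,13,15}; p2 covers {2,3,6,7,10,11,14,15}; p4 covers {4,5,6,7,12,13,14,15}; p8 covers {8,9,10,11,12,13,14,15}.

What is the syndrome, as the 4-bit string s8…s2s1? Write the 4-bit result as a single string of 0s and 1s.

s1 (pos 1,3,5,7,9,11,13,15): 1⊕1⊕0⊕1⊕0⊕0⊕1⊕0 = 0
s2 (pos 2,3,6,7,10,11,14,15): 0⊕1⊕1⊕1⊕1⊕0⊕0⊕0 = 0
s4 (pos 4,5,6,7,12,13,14,15): 0⊕0⊕1⊕1⊕1⊕1⊕0⊕0 = 0
s8 (pos 8,9,10,11,12,13,14,15): 1⊕0⊕1⊕0⊕1⊕1⊕0⊕0 = 0
Syndrome s8…s1 = 0000 → no error.

0000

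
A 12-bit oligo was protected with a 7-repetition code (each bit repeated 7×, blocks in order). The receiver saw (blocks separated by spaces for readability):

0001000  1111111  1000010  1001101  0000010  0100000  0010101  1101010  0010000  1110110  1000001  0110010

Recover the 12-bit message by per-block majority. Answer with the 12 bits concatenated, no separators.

Block 1 (0001000): 1 one → 0
Block 2 (1111111): 7 ones → 1
Block 3 (1000010): 2 ones → 0
Block 4 (1001101): 4 ones → 1
Block 5 (0000010): 1 one → 0
Block 6 (0100000): 1 one → 0
Block 7 (0010101): 3 ones → 0
Block 8 (1101010): 4 ones → 1
Block 9 (0010000): 1 one → 0
Block 10 (1110110): 5 ones → 1
Block 11 (1000001): 2 ones → 0
Block 12 (0110010): 3 ones → 0

010100010100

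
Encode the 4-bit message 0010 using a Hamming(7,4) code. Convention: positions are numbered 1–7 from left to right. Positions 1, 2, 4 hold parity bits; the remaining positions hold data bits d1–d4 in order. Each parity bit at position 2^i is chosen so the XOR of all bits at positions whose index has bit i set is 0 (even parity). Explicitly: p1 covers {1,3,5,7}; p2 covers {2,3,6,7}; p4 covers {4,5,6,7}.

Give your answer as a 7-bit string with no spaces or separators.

0101010

Place data at non-parity positions: p1 p2 0 p4 0 1 0
p1 (pos 1,3,5,7): XOR of data positions = 0⊕0⊕0 = 0
p2 (pos 2,3,6,7): XOR of data positions = 0⊕1⊕0 = 1
p4 (pos 4,5,6,7): XOR of data positions = 0⊕1⊕0 = 1
Codeword: 0101010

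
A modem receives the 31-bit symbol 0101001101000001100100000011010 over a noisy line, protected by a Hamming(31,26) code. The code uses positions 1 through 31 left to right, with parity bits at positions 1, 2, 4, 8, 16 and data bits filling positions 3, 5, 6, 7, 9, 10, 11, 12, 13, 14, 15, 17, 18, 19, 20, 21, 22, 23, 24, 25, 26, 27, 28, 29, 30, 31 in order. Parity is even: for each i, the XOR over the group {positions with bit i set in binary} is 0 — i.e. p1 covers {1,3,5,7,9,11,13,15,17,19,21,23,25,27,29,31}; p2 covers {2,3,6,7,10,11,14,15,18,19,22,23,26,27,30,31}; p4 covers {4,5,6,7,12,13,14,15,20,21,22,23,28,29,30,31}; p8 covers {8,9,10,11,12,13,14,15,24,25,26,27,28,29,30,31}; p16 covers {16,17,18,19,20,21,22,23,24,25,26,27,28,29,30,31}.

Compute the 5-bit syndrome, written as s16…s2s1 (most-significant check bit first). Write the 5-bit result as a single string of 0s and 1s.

s1 (pos 1,3,5,7,9,11,13,15,17,19,21,23,25,27,29,31): 0⊕0⊕0⊕1⊕0⊕0⊕0⊕0⊕1⊕0⊕0⊕0⊕0⊕1⊕0⊕0 = 1
s2 (pos 2,3,6,7,10,11,14,15,18,19,22,23,26,27,30,31): 1⊕0⊕0⊕1⊕1⊕0⊕0⊕0⊕0⊕0⊕0⊕0⊕0⊕1⊕1⊕0 = 1
s4 (pos 4,5,6,7,12,13,14,15,20,21,22,23,28,29,30,31): 1⊕0⊕0⊕1⊕0⊕0⊕0⊕0⊕1⊕0⊕0⊕0⊕1⊕0⊕1⊕0 = 1
s8 (pos 8,9,10,11,12,13,14,15,24,25,26,27,28,29,30,31): 1⊕0⊕1⊕0⊕0⊕0⊕0⊕0⊕0⊕0⊕0⊕1⊕1⊕0⊕1⊕0 = 1
s16 (pos 16,17,18,19,20,21,22,23,24,25,26,27,28,29,30,31): 1⊕1⊕0⊕0⊕1⊕0⊕0⊕0⊕0⊕0⊕0⊕1⊕1⊕0⊕1⊕0 = 0
Syndrome s16…s1 = 01111 → error at position 15.

01111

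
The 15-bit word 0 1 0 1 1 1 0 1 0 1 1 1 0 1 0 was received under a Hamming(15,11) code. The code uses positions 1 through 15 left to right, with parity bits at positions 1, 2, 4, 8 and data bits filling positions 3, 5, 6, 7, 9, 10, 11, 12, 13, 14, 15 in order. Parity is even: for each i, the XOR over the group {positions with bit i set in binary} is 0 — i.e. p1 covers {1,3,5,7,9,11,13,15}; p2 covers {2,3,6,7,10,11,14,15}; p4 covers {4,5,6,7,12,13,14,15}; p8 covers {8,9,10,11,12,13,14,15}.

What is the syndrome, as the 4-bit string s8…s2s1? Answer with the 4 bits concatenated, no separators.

1110

s1 (pos 1,3,5,7,9,11,13,15): 0⊕0⊕1⊕0⊕0⊕1⊕0⊕0 = 0
s2 (pos 2,3,6,7,10,11,14,15): 1⊕0⊕1⊕0⊕1⊕1⊕1⊕0 = 1
s4 (pos 4,5,6,7,12,13,14,15): 1⊕1⊕1⊕0⊕1⊕0⊕1⊕0 = 1
s8 (pos 8,9,10,11,12,13,14,15): 1⊕0⊕1⊕1⊕1⊕0⊕1⊕0 = 1
Syndrome s8…s1 = 1110 → error at position 14.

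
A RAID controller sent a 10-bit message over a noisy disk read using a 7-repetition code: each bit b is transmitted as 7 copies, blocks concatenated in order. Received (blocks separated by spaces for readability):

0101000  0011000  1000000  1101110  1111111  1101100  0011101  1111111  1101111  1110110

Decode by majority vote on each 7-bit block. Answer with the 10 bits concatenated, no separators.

Block 1 (0101000): 2 ones → 0
Block 2 (0011000): 2 ones → 0
Block 3 (1000000): 1 one → 0
Block 4 (1101110): 5 ones → 1
Block 5 (1111111): 7 ones → 1
Block 6 (1101100): 4 ones → 1
Block 7 (0011101): 4 ones → 1
Block 8 (1111111): 7 ones → 1
Block 9 (1101111): 6 ones → 1
Block 10 (1110110): 5 ones → 1

0001111111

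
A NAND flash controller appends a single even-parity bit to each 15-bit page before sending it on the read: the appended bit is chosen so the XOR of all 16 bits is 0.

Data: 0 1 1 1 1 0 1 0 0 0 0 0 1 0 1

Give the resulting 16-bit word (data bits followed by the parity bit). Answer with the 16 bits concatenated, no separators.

XOR of the 15 data bits: 0⊕1⊕1⊕1⊕1⊕0⊕1⊕0⊕0⊕0⊕0⊕0⊕1⊕0⊕1 = 1
Parity bit = 1 (so all 16 bits XOR to 0).

0111101000001011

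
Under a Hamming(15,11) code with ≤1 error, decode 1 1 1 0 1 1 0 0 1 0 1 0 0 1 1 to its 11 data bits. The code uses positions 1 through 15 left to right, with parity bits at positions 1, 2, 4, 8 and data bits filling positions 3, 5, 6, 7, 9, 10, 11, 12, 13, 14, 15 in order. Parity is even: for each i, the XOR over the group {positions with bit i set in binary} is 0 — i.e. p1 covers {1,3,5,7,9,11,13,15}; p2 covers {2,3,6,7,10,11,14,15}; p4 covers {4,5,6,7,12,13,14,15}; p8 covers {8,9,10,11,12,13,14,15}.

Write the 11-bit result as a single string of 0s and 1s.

11101010011

s1 (pos 1,3,5,7,9,11,13,15): 1⊕1⊕1⊕0⊕1⊕1⊕0⊕1 = 0
s2 (pos 2,3,6,7,10,11,14,15): 1⊕1⊕1⊕0⊕0⊕1⊕1⊕1 = 0
s4 (pos 4,5,6,7,12,13,14,15): 0⊕1⊕1⊕0⊕0⊕0⊕1⊕1 = 0
s8 (pos 8,9,10,11,12,13,14,15): 0⊕1⊕0⊕1⊕0⊕0⊕1⊕1 = 0
Syndrome s8…s1 = 0000 → no error.
Read data bits from positions 3,5,6,7,9,10,11,12,13,14,15: 11101010011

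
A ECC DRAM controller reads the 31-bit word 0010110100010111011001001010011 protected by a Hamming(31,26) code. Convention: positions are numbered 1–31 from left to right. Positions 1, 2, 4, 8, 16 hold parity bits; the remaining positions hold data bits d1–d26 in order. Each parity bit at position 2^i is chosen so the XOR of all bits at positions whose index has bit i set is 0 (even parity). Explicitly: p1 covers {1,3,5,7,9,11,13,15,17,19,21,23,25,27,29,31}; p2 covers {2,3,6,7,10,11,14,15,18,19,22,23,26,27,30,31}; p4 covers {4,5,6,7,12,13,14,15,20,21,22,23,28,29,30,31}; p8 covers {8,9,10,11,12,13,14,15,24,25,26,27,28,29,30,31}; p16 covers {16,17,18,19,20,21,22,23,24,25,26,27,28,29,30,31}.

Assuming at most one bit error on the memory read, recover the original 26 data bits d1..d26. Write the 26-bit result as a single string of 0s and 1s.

11100001011011001001010011

s1 (pos 1,3,5,7,9,11,13,15,17,19,21,23,25,27,29,31): 0⊕1⊕1⊕0⊕0⊕0⊕0⊕1⊕0⊕1⊕0⊕0⊕1⊕1⊕0⊕1 = 1
s2 (pos 2,3,6,7,10,11,14,15,18,19,22,23,26,27,30,31): 0⊕1⊕1⊕0⊕0⊕0⊕1⊕1⊕1⊕1⊕1⊕0⊕0⊕1⊕1⊕1 = 0
s4 (pos 4,5,6,7,12,13,14,15,20,21,22,23,28,29,30,31): 0⊕1⊕1⊕0⊕1⊕0⊕1⊕1⊕0⊕0⊕1⊕0⊕0⊕0⊕1⊕1 = 0
s8 (pos 8,9,10,11,12,13,14,15,24,25,26,27,28,29,30,31): 1⊕0⊕0⊕0⊕1⊕0⊕1⊕1⊕0⊕1⊕0⊕1⊕0⊕0⊕1⊕1 = 0
s16 (pos 16,17,18,19,20,21,22,23,24,25,26,27,28,29,30,31): 1⊕0⊕1⊕1⊕0⊕0⊕1⊕0⊕0⊕1⊕0⊕1⊕0⊕0⊕1⊕1 = 0
Syndrome s16…s1 = 00001 → error at position 1.
Flip position 1: 0010110100010111011001001010011 → 1010110100010111011001001010011
Read data bits from positions 3,5,6,7,9,10,11,12,13,14,15,17,18,19,20,21,22,23,24,25,26,27,28,29,30,31: 11100001011011001001010011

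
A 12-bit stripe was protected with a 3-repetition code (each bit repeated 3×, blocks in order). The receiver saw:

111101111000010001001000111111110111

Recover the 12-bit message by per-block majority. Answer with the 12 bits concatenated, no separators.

111000001111

Block 1 (111): 3 ones → 1
Block 2 (101): 2 ones → 1
Block 3 (111): 3 ones → 1
Block 4 (000): 0 ones → 0
Block 5 (010): 1 one → 0
Block 6 (001): 1 one → 0
Block 7 (001): 1 one → 0
Block 8 (000): 0 ones → 0
Block 9 (111): 3 ones → 1
Block 10 (111): 3 ones → 1
Block 11 (110): 2 ones → 1
Block 12 (111): 3 ones → 1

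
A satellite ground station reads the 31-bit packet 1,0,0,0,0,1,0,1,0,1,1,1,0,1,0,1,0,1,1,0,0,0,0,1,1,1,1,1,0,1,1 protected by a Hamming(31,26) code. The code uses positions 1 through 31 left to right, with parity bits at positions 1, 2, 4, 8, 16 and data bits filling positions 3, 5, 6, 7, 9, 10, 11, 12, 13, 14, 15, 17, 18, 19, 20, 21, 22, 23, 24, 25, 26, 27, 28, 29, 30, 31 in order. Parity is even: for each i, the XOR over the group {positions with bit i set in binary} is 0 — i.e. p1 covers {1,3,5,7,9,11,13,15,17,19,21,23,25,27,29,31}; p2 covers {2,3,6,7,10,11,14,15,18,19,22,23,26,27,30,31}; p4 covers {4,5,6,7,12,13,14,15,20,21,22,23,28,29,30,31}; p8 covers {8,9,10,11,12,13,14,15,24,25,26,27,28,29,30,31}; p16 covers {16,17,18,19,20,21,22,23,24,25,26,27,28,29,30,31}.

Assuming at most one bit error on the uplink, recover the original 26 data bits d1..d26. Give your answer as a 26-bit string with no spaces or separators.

00100111010011000011111011

s1 (pos 1,3,5,7,9,11,13,15,17,19,21,23,25,27,29,31): 1⊕0⊕0⊕0⊕0⊕1⊕0⊕0⊕0⊕1⊕0⊕0⊕1⊕1⊕0⊕1 = 0
s2 (pos 2,3,6,7,10,11,14,15,18,19,22,23,26,27,30,31): 0⊕0⊕1⊕0⊕1⊕1⊕1⊕0⊕1⊕1⊕0⊕0⊕1⊕1⊕1⊕1 = 0
s4 (pos 4,5,6,7,12,13,14,15,20,21,22,23,28,29,30,31): 0⊕0⊕1⊕0⊕1⊕0⊕1⊕0⊕0⊕0⊕0⊕0⊕1⊕0⊕1⊕1 = 0
s8 (pos 8,9,10,11,12,13,14,15,24,25,26,27,28,29,30,31): 1⊕0⊕1⊕1⊕1⊕0⊕1⊕0⊕1⊕1⊕1⊕1⊕1⊕0⊕1⊕1 = 0
s16 (pos 16,17,18,19,20,21,22,23,24,25,26,27,28,29,30,31): 1⊕0⊕1⊕1⊕0⊕0⊕0⊕0⊕1⊕1⊕1⊕1⊕1⊕0⊕1⊕1 = 0
Syndrome s16…s1 = 00000 → no error.
Read data bits from positions 3,5,6,7,9,10,11,12,13,14,15,17,18,19,20,21,22,23,24,25,26,27,28,29,30,31: 00100111010011000011111011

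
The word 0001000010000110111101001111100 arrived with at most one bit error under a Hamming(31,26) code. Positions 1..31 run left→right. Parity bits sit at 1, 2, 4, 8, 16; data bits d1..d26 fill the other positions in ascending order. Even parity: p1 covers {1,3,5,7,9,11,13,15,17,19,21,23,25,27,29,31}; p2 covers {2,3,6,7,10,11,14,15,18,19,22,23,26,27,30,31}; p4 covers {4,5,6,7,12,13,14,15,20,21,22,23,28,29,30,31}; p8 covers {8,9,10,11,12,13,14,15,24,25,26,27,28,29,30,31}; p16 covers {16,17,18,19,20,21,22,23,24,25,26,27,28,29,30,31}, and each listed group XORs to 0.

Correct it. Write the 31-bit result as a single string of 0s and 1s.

0001001010000110111101001111100

s1 (pos 1,3,5,7,9,11,13,15,17,19,21,23,25,27,29,31): 0⊕0⊕0⊕0⊕1⊕0⊕0⊕1⊕1⊕1⊕0⊕0⊕1⊕1⊕1⊕0 = 1
s2 (pos 2,3,6,7,10,11,14,15,18,19,22,23,26,27,30,31): 0⊕0⊕0⊕0⊕0⊕0⊕1⊕1⊕1⊕1⊕1⊕0⊕1⊕1⊕0⊕0 = 1
s4 (pos 4,5,6,7,12,13,14,15,20,21,22,23,28,29,30,31): 1⊕0⊕0⊕0⊕0⊕0⊕1⊕1⊕1⊕0⊕1⊕0⊕1⊕1⊕0⊕0 = 1
s8 (pos 8,9,10,11,12,13,14,15,24,25,26,27,28,29,30,31): 0⊕1⊕0⊕0⊕0⊕0⊕1⊕1⊕0⊕1⊕1⊕1⊕1⊕1⊕0⊕0 = 0
s16 (pos 16,17,18,19,20,21,22,23,24,25,26,27,28,29,30,31): 0⊕1⊕1⊕1⊕1⊕0⊕1⊕0⊕0⊕1⊕1⊕1⊕1⊕1⊕0⊕0 = 0
Syndrome s16…s1 = 00111 → error at position 7.
Flip position 7: 0001000010000110111101001111100 → 0001001010000110111101001111100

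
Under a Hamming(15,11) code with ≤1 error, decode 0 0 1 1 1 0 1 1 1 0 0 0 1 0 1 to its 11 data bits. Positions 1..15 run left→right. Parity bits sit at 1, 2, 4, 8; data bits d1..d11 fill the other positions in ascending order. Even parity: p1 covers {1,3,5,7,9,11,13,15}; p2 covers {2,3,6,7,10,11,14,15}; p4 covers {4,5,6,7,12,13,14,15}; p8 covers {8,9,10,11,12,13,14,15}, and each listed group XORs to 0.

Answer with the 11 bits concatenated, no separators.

11111000101

s1 (pos 1,3,5,7,9,11,13,15): 0⊕1⊕1⊕1⊕1⊕0⊕1⊕1 = 0
s2 (pos 2,3,6,7,10,11,14,15): 0⊕1⊕0⊕1⊕0⊕0⊕0⊕1 = 1
s4 (pos 4,5,6,7,12,13,14,15): 1⊕1⊕0⊕1⊕0⊕1⊕0⊕1 = 1
s8 (pos 8,9,10,11,12,13,14,15): 1⊕1⊕0⊕0⊕0⊕1⊕0⊕1 = 0
Syndrome s8…s1 = 0110 → error at position 6.
Flip position 6: 001110111000101 → 001111111000101
Read data bits from positions 3,5,6,7,9,10,11,12,13,14,15: 11111000101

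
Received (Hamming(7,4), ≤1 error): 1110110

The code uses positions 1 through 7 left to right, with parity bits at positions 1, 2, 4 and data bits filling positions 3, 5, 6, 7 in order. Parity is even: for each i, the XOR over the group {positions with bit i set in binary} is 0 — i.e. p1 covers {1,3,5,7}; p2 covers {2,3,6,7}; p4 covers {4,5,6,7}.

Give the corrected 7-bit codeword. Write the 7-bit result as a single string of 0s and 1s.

1100110

s1 (pos 1,3,5,7): 1⊕1⊕1⊕0 = 1
s2 (pos 2,3,6,7): 1⊕1⊕1⊕0 = 1
s4 (pos 4,5,6,7): 0⊕1⊕1⊕0 = 0
Syndrome s4…s1 = 011 → error at position 3.
Flip position 3: 1110110 → 1100110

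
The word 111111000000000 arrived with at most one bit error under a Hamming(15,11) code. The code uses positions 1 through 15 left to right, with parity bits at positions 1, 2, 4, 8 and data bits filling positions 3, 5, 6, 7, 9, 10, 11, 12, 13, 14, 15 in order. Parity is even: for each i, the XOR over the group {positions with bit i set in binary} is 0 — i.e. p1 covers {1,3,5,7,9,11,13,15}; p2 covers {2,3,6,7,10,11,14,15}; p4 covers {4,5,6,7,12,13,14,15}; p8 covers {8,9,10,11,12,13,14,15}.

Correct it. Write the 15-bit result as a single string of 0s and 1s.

s1 (pos 1,3,5,7,9,11,13,15): 1⊕1⊕1⊕0⊕0⊕0⊕0⊕0 = 1
s2 (pos 2,3,6,7,10,11,14,15): 1⊕1⊕1⊕0⊕0⊕0⊕0⊕0 = 1
s4 (pos 4,5,6,7,12,13,14,15): 1⊕1⊕1⊕0⊕0⊕0⊕0⊕0 = 1
s8 (pos 8,9,10,11,12,13,14,15): 0⊕0⊕0⊕0⊕0⊕0⊕0⊕0 = 0
Syndrome s8…s1 = 0111 → error at position 7.
Flip position 7: 111111000000000 → 111111100000000

111111100000000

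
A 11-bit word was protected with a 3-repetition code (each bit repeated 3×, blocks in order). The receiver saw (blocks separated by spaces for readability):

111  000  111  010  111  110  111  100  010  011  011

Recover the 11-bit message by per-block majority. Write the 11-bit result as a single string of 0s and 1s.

10101110011

Block 1 (111): 3 ones → 1
Block 2 (000): 0 ones → 0
Block 3 (111): 3 ones → 1
Block 4 (010): 1 one → 0
Block 5 (111): 3 ones → 1
Block 6 (110): 2 ones → 1
Block 7 (111): 3 ones → 1
Block 8 (100): 1 one → 0
Block 9 (010): 1 one → 0
Block 10 (011): 2 ones → 1
Block 11 (011): 2 ones → 1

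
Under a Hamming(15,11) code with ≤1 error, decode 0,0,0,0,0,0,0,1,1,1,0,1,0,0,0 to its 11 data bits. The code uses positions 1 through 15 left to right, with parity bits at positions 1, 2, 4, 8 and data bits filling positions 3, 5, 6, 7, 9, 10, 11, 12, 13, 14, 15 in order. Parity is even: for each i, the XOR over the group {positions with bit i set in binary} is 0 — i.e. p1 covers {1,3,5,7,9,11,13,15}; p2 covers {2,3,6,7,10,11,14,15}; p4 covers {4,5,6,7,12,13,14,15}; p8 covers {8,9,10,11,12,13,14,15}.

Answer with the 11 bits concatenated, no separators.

s1 (pos 1,3,5,7,9,11,13,15): 0⊕0⊕0⊕0⊕1⊕0⊕0⊕0 = 1
s2 (pos 2,3,6,7,10,11,14,15): 0⊕0⊕0⊕0⊕1⊕0⊕0⊕0 = 1
s4 (pos 4,5,6,7,12,13,14,15): 0⊕0⊕0⊕0⊕1⊕0⊕0⊕0 = 1
s8 (pos 8,9,10,11,12,13,14,15): 1⊕1⊕1⊕0⊕1⊕0⊕0⊕0 = 0
Syndrome s8…s1 = 0111 → error at position 7.
Flip position 7: 000000011101000 → 000000111101000
Read data bits from positions 3,5,6,7,9,10,11,12,13,14,15: 00011101000

00011101000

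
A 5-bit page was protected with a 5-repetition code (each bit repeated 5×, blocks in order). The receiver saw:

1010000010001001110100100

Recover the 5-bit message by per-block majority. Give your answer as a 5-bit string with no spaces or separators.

Block 1 (10100): 2 ones → 0
Block 2 (00010): 1 one → 0
Block 3 (00100): 1 one → 0
Block 4 (11101): 4 ones → 1
Block 5 (00100): 1 one → 0

00010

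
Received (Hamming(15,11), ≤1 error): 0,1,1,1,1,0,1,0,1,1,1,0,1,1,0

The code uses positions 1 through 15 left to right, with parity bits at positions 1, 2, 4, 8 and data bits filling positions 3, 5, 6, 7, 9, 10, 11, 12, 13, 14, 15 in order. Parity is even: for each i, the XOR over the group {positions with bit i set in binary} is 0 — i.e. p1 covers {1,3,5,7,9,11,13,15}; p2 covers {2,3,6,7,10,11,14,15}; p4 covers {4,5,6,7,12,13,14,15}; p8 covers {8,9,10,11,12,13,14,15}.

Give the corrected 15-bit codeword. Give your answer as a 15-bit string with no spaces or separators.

011110101111110

s1 (pos 1,3,5,7,9,11,13,15): 0⊕1⊕1⊕1⊕1⊕1⊕1⊕0 = 0
s2 (pos 2,3,6,7,10,11,14,15): 1⊕1⊕0⊕1⊕1⊕1⊕1⊕0 = 0
s4 (pos 4,5,6,7,12,13,14,15): 1⊕1⊕0⊕1⊕0⊕1⊕1⊕0 = 1
s8 (pos 8,9,10,11,12,13,14,15): 0⊕1⊕1⊕1⊕0⊕1⊕1⊕0 = 1
Syndrome s8…s1 = 1100 → error at position 12.
Flip position 12: 011110101110110 → 011110101111110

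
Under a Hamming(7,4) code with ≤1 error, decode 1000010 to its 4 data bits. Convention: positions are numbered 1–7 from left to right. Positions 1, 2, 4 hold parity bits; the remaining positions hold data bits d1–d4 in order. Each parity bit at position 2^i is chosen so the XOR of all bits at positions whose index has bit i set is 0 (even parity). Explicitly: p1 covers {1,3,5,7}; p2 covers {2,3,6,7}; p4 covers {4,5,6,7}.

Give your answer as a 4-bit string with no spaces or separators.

s1 (pos 1,3,5,7): 1⊕0⊕0⊕0 = 1
s2 (pos 2,3,6,7): 0⊕0⊕1⊕0 = 1
s4 (pos 4,5,6,7): 0⊕0⊕1⊕0 = 1
Syndrome s4…s1 = 111 → error at position 7.
Flip position 7: 1000010 → 1000011
Read data bits from positions 3,5,6,7: 0011

0011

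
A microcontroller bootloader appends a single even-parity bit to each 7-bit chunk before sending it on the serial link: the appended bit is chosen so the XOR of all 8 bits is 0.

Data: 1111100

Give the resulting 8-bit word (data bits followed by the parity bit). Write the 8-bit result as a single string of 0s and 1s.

11111001

XOR of the 7 data bits: 1⊕1⊕1⊕1⊕1⊕0⊕0 = 1
Parity bit = 1 (so all 8 bits XOR to 0).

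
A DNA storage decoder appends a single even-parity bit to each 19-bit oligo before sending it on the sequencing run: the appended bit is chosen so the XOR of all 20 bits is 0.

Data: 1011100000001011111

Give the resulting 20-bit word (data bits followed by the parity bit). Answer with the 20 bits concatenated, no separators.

XOR of the 19 data bits: 1⊕0⊕1⊕1⊕1⊕0⊕0⊕0⊕0⊕0⊕0⊕0⊕1⊕0⊕1⊕1⊕1⊕1⊕1 = 0
Parity bit = 0 (so all 20 bits XOR to 0).

10111000000010111110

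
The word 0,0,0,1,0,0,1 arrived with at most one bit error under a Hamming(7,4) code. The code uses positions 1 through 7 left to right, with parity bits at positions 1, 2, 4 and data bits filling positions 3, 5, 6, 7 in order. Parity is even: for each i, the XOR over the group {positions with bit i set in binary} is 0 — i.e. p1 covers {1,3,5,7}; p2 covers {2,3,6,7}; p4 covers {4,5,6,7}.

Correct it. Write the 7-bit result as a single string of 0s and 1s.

0011001

s1 (pos 1,3,5,7): 0⊕0⊕0⊕1 = 1
s2 (pos 2,3,6,7): 0⊕0⊕0⊕1 = 1
s4 (pos 4,5,6,7): 1⊕0⊕0⊕1 = 0
Syndrome s4…s1 = 011 → error at position 3.
Flip position 3: 0001001 → 0011001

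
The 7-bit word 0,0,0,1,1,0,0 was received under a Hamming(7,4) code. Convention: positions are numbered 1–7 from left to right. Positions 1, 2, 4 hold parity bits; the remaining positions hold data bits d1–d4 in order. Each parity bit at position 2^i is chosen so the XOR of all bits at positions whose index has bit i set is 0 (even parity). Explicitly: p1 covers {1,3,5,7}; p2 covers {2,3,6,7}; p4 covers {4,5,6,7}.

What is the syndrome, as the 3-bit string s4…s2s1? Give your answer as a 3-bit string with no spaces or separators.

s1 (pos 1,3,5,7): 0⊕0⊕1⊕0 = 1
s2 (pos 2,3,6,7): 0⊕0⊕0⊕0 = 0
s4 (pos 4,5,6,7): 1⊕1⊕0⊕0 = 0
Syndrome s4…s1 = 001 → error at position 1.

001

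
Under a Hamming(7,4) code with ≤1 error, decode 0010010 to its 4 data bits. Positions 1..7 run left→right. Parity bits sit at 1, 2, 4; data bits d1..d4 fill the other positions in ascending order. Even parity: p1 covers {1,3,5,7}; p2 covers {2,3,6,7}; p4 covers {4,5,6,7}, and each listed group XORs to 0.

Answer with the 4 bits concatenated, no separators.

s1 (pos 1,3,5,7): 0⊕1⊕0⊕0 = 1
s2 (pos 2,3,6,7): 0⊕1⊕1⊕0 = 0
s4 (pos 4,5,6,7): 0⊕0⊕1⊕0 = 1
Syndrome s4…s1 = 101 → error at position 5.
Flip position 5: 0010010 → 0010110
Read data bits from positions 3,5,6,7: 1110

1110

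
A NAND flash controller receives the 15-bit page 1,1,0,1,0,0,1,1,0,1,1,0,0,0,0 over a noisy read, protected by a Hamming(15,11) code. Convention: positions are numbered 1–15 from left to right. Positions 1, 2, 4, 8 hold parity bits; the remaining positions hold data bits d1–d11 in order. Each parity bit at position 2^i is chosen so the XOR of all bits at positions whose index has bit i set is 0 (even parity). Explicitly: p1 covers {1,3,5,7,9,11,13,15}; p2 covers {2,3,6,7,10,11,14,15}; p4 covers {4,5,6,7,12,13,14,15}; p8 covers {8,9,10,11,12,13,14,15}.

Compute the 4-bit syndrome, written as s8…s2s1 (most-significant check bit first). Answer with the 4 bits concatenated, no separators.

1001

s1 (pos 1,3,5,7,9,11,13,15): 1⊕0⊕0⊕1⊕0⊕1⊕0⊕0 = 1
s2 (pos 2,3,6,7,10,11,14,15): 1⊕0⊕0⊕1⊕1⊕1⊕0⊕0 = 0
s4 (pos 4,5,6,7,12,13,14,15): 1⊕0⊕0⊕1⊕0⊕0⊕0⊕0 = 0
s8 (pos 8,9,10,11,12,13,14,15): 1⊕0⊕1⊕1⊕0⊕0⊕0⊕0 = 1
Syndrome s8…s1 = 1001 → error at position 9.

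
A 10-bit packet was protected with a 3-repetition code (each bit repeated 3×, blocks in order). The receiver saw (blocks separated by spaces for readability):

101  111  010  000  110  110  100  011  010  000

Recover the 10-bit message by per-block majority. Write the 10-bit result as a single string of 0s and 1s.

1100110100

Block 1 (101): 2 ones → 1
Block 2 (111): 3 ones → 1
Block 3 (010): 1 one → 0
Block 4 (000): 0 ones → 0
Block 5 (110): 2 ones → 1
Block 6 (110): 2 ones → 1
Block 7 (100): 1 one → 0
Block 8 (011): 2 ones → 1
Block 9 (010): 1 one → 0
Block 10 (000): 0 ones → 0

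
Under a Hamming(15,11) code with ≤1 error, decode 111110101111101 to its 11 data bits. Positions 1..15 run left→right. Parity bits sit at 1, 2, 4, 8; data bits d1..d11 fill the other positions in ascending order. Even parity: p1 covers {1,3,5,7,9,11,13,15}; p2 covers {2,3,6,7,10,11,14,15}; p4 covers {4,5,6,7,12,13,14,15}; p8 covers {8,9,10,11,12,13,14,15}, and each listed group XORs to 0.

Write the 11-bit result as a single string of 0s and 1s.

11011111101

s1 (pos 1,3,5,7,9,11,13,15): 1⊕1⊕1⊕1⊕1⊕1⊕1⊕1 = 0
s2 (pos 2,3,6,7,10,11,14,15): 1⊕1⊕0⊕1⊕1⊕1⊕0⊕1 = 0
s4 (pos 4,5,6,7,12,13,14,15): 1⊕1⊕0⊕1⊕1⊕1⊕0⊕1 = 0
s8 (pos 8,9,10,11,12,13,14,15): 0⊕1⊕1⊕1⊕1⊕1⊕0⊕1 = 0
Syndrome s8…s1 = 0000 → no error.
Read data bits from positions 3,5,6,7,9,10,11,12,13,14,15: 11011111101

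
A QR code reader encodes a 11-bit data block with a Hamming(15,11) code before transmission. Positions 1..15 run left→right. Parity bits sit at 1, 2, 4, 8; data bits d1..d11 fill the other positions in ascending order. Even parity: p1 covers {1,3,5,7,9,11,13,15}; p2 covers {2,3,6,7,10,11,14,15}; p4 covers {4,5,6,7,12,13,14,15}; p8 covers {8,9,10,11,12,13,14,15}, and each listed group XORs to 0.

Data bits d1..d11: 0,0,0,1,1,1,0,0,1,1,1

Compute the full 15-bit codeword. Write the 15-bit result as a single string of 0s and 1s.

Place data at non-parity positions: p1 p2 0 p4 0 0 1 p8 1 1 0 0 1 1 1
p1 (pos 1,3,5,7,9,11,13,15): XOR of data positions = 0⊕0⊕1⊕1⊕0⊕1⊕1 = 0
p2 (pos 2,3,6,7,10,11,14,15): XOR of data positions = 0⊕0⊕1⊕1⊕0⊕1⊕1 = 0
p4 (pos 4,5,6,7,12,13,14,15): XOR of data positions = 0⊕0⊕1⊕0⊕1⊕1⊕1 = 0
p8 (pos 8,9,10,11,12,13,14,15): XOR of data positions = 1⊕1⊕0⊕0⊕1⊕1⊕1 = 1
Codeword: 000000111100111

000000111100111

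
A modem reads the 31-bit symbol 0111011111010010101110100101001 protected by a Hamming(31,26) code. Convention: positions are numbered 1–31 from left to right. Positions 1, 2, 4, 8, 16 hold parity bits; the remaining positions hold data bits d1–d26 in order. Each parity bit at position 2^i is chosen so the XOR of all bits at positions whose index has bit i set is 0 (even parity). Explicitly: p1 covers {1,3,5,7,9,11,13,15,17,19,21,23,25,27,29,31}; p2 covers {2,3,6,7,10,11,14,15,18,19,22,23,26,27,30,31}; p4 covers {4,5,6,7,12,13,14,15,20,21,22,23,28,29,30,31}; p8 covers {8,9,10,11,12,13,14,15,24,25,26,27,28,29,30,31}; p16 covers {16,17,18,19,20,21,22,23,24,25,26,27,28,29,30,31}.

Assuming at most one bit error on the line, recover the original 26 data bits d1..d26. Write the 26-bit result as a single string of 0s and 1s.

s1 (pos 1,3,5,7,9,11,13,15,17,19,21,23,25,27,29,31): 0⊕1⊕0⊕1⊕1⊕0⊕0⊕1⊕1⊕1⊕1⊕1⊕0⊕0⊕0⊕1 = 1
s2 (pos 2,3,6,7,10,11,14,15,18,19,22,23,26,27,30,31): 1⊕1⊕1⊕1⊕1⊕0⊕0⊕1⊕0⊕1⊕0⊕1⊕1⊕0⊕0⊕1 = 0
s4 (pos 4,5,6,7,12,13,14,15,20,21,22,23,28,29,30,31): 1⊕0⊕1⊕1⊕1⊕0⊕0⊕1⊕1⊕1⊕0⊕1⊕1⊕0⊕0⊕1 = 0
s8 (pos 8,9,10,11,12,13,14,15,24,25,26,27,28,29,30,31): 1⊕1⊕1⊕0⊕1⊕0⊕0⊕1⊕0⊕0⊕1⊕0⊕1⊕0⊕0⊕1 = 0
s16 (pos 16,17,18,19,20,21,22,23,24,25,26,27,28,29,30,31): 0⊕1⊕0⊕1⊕1⊕1⊕0⊕1⊕0⊕0⊕1⊕0⊕1⊕0⊕0⊕1 = 0
Syndrome s16…s1 = 00001 → error at position 1.
Flip position 1: 0111011111010010101110100101001 → 1111011111010010101110100101001
Read data bits from positions 3,5,6,7,9,10,11,12,13,14,15,17,18,19,20,21,22,23,24,25,26,27,28,29,30,31: 10111101001101110100101001

10111101001101110100101001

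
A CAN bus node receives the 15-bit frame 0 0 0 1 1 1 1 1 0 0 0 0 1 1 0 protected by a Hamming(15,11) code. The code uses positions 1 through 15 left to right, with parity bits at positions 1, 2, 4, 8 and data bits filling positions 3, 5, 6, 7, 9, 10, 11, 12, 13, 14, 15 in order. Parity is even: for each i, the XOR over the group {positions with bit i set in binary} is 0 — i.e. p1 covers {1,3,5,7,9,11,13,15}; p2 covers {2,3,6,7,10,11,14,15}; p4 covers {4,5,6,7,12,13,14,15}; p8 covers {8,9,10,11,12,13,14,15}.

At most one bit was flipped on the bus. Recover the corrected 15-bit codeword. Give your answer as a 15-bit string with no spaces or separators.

s1 (pos 1,3,5,7,9,11,13,15): 0⊕0⊕1⊕1⊕0⊕0⊕1⊕0 = 1
s2 (pos 2,3,6,7,10,11,14,15): 0⊕0⊕1⊕1⊕0⊕0⊕1⊕0 = 1
s4 (pos 4,5,6,7,12,13,14,15): 1⊕1⊕1⊕1⊕0⊕1⊕1⊕0 = 0
s8 (pos 8,9,10,11,12,13,14,15): 1⊕0⊕0⊕0⊕0⊕1⊕1⊕0 = 1
Syndrome s8…s1 = 1011 → error at position 11.
Flip position 11: 000111110000110 → 000111110010110

000111110010110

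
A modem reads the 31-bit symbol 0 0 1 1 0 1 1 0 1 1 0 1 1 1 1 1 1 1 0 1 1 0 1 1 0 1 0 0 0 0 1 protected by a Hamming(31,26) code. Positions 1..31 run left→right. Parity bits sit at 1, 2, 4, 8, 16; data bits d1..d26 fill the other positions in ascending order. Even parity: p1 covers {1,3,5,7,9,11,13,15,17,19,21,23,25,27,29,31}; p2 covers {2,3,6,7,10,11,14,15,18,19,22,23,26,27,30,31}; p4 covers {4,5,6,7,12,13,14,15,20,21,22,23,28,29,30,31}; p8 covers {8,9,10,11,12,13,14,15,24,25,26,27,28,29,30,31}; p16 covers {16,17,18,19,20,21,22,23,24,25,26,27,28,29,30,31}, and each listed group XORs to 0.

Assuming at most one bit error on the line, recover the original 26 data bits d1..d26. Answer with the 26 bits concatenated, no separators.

s1 (pos 1,3,5,7,9,11,13,15,17,19,21,23,25,27,29,31): 0⊕1⊕0⊕1⊕1⊕0⊕1⊕1⊕1⊕0⊕1⊕1⊕0⊕0⊕0⊕1 = 1
s2 (pos 2,3,6,7,10,11,14,15,18,19,22,23,26,27,30,31): 0⊕1⊕1⊕1⊕1⊕0⊕1⊕1⊕1⊕0⊕0⊕1⊕1⊕0⊕0⊕1 = 0
s4 (pos 4,5,6,7,12,13,14,15,20,21,22,23,28,29,30,31): 1⊕0⊕1⊕1⊕1⊕1⊕1⊕1⊕1⊕1⊕0⊕1⊕0⊕0⊕0⊕1 = 1
s8 (pos 8,9,10,11,12,13,14,15,24,25,26,27,28,29,30,31): 0⊕1⊕1⊕0⊕1⊕1⊕1⊕1⊕1⊕0⊕1⊕0⊕0⊕0⊕0⊕1 = 1
s16 (pos 16,17,18,19,20,21,22,23,24,25,26,27,28,29,30,31): 1⊕1⊕1⊕0⊕1⊕1⊕0⊕1⊕1⊕0⊕1⊕0⊕0⊕0⊕0⊕1 = 1
Syndrome s16…s1 = 11101 → error at position 29.
Flip position 29: 0011011011011111110110110100001 → 0011011011011111110110110100101
Read data bits from positions 3,5,6,7,9,10,11,12,13,14,15,17,18,19,20,21,22,23,24,25,26,27,28,29,30,31: 10111101111110110110100101

10111101111110110110100101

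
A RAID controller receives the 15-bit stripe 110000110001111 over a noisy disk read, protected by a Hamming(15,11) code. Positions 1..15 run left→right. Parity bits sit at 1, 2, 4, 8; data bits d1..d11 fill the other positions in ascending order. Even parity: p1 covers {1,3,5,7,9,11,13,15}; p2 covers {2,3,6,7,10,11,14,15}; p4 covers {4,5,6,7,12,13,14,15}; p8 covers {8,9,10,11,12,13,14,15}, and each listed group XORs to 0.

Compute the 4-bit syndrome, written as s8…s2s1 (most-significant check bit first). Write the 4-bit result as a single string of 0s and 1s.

1100

s1 (pos 1,3,5,7,9,11,13,15): 1⊕0⊕0⊕1⊕0⊕0⊕1⊕1 = 0
s2 (pos 2,3,6,7,10,11,14,15): 1⊕0⊕0⊕1⊕0⊕0⊕1⊕1 = 0
s4 (pos 4,5,6,7,12,13,14,15): 0⊕0⊕0⊕1⊕1⊕1⊕1⊕1 = 1
s8 (pos 8,9,10,11,12,13,14,15): 1⊕0⊕0⊕0⊕1⊕1⊕1⊕1 = 1
Syndrome s8…s1 = 1100 → error at position 12.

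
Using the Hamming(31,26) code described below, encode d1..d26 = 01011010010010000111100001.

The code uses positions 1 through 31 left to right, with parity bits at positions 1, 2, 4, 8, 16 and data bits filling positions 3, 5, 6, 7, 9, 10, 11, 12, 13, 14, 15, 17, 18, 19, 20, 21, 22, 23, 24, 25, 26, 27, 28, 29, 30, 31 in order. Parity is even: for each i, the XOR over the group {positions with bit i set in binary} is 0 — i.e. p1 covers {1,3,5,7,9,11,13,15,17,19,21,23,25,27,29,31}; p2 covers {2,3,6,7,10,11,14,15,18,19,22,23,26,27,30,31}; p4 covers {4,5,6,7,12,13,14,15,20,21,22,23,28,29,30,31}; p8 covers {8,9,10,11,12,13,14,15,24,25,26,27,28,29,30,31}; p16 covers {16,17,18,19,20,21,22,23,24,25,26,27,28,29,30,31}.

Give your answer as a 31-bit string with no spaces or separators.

1101101110100100010000111100001

Place data at non-parity positions: p1 p2 0 p4 1 0 1 p8 1 0 1 0 0 1 0 p16 0 1 0 0 0 0 1 1 1 1 0 0 0 0 1
p1 (pos 1,3,5,7,9,11,13,15,17,19,21,23,25,27,29,31): XOR of data positions = 0⊕1⊕1⊕1⊕1⊕0⊕0⊕0⊕0⊕0⊕1⊕1⊕0⊕0⊕1 = 1
p2 (pos 2,3,6,7,10,11,14,15,18,19,22,23,26,27,30,31): XOR of data positions = 0⊕0⊕1⊕0⊕1⊕1⊕0⊕1⊕0⊕0⊕1⊕1⊕0⊕0⊕1 = 1
p4 (pos 4,5,6,7,12,13,14,15,20,21,22,23,28,29,30,31): XOR of data positions = 1⊕0⊕1⊕0⊕0⊕1⊕0⊕0⊕0⊕0⊕1⊕0⊕0⊕0⊕1 = 1
p8 (pos 8,9,10,11,12,13,14,15,24,25,26,27,28,29,30,31): XOR of data positions = 1⊕0⊕1⊕0⊕0⊕1⊕0⊕1⊕1⊕1⊕0⊕0⊕0⊕0⊕1 = 1
p16 (pos 16,17,18,19,20,21,22,23,24,25,26,27,28,29,30,31): XOR of data positions = 0⊕1⊕0⊕0⊕0⊕0⊕1⊕1⊕1⊕1⊕0⊕0⊕0⊕0⊕1 = 0
Codeword: 1101101110100100010000111100001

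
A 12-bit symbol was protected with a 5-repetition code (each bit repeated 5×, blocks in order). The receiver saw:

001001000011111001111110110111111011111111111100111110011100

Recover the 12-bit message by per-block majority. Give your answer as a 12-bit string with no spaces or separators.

Block 1 (00100): 1 one → 0
Block 2 (10000): 1 one → 0
Block 3 (11111): 5 ones → 1
Block 4 (00111): 3 ones → 1
Block 5 (11101): 4 ones → 1
Block 6 (10111): 4 ones → 1
Block 7 (11101): 4 ones → 1
Block 8 (11111): 5 ones → 1
Block 9 (11111): 5 ones → 1
Block 10 (10011): 3 ones → 1
Block 11 (11100): 3 ones → 1
Block 12 (11100): 3 ones → 1

001111111111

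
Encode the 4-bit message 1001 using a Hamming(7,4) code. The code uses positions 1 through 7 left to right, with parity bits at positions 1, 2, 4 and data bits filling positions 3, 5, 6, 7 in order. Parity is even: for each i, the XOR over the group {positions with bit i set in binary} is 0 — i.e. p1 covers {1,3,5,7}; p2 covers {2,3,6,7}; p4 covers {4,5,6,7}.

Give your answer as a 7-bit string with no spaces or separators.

0011001

Place data at non-parity positions: p1 p2 1 p4 0 0 1
p1 (pos 1,3,5,7): XOR of data positions = 1⊕0⊕1 = 0
p2 (pos 2,3,6,7): XOR of data positions = 1⊕0⊕1 = 0
p4 (pos 4,5,6,7): XOR of data positions = 0⊕0⊕1 = 1
Codeword: 0011001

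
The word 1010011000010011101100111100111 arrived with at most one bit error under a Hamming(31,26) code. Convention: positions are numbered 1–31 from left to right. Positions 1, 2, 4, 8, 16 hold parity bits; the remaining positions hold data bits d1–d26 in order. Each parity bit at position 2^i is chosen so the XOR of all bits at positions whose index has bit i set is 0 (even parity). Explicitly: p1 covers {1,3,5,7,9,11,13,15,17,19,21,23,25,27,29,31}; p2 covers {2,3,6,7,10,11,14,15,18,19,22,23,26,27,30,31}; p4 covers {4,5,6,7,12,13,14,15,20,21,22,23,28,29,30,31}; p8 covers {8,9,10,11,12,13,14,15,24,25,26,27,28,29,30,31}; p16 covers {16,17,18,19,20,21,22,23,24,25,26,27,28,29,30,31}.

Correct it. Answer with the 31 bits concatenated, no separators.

s1 (pos 1,3,5,7,9,11,13,15,17,19,21,23,25,27,29,31): 1⊕1⊕0⊕1⊕0⊕0⊕0⊕1⊕1⊕1⊕0⊕1⊕1⊕0⊕1⊕1 = 0
s2 (pos 2,3,6,7,10,11,14,15,18,19,22,23,26,27,30,31): 0⊕1⊕1⊕1⊕0⊕0⊕0⊕1⊕0⊕1⊕0⊕1⊕1⊕0⊕1⊕1 = 1
s4 (pos 4,5,6,7,12,13,14,15,20,21,22,23,28,29,30,31): 0⊕0⊕1⊕1⊕1⊕0⊕0⊕1⊕1⊕0⊕0⊕1⊕0⊕1⊕1⊕1 = 1
s8 (pos 8,9,10,11,12,13,14,15,24,25,26,27,28,29,30,31): 0⊕0⊕0⊕0⊕1⊕0⊕0⊕1⊕1⊕1⊕1⊕0⊕0⊕1⊕1⊕1 = 0
s16 (pos 16,17,18,19,20,21,22,23,24,25,26,27,28,29,30,31): 1⊕1⊕0⊕1⊕1⊕0⊕0⊕1⊕1⊕1⊕1⊕0⊕0⊕1⊕1⊕1 = 1
Syndrome s16…s1 = 10110 → error at position 22.
Flip position 22: 1010011000010011101100111100111 → 1010011000010011101101111100111

1010011000010011101101111100111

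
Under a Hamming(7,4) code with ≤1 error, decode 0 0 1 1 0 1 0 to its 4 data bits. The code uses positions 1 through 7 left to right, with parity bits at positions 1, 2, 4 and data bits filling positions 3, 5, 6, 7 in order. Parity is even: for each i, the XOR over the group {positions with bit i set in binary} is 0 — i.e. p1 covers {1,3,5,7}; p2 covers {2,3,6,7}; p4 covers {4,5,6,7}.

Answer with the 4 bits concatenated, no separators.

s1 (pos 1,3,5,7): 0⊕1⊕0⊕0 = 1
s2 (pos 2,3,6,7): 0⊕1⊕1⊕0 = 0
s4 (pos 4,5,6,7): 1⊕0⊕1⊕0 = 0
Syndrome s4…s1 = 001 → error at position 1.
Flip position 1: 0011010 → 1011010
Read data bits from positions 3,5,6,7: 1010

1010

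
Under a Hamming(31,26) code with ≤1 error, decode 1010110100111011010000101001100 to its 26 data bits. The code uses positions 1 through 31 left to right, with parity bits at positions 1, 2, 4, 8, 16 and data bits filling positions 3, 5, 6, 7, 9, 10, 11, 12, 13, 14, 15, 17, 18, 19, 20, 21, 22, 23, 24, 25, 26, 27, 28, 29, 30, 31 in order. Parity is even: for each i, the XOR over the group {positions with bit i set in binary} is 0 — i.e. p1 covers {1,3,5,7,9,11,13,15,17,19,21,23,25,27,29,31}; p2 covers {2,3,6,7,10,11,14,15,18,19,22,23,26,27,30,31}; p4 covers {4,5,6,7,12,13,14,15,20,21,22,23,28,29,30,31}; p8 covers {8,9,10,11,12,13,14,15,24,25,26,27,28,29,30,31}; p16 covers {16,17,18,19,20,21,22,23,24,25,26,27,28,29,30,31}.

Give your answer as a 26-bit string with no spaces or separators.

s1 (pos 1,3,5,7,9,11,13,15,17,19,21,23,25,27,29,31): 1⊕1⊕1⊕0⊕0⊕1⊕1⊕1⊕0⊕0⊕0⊕1⊕1⊕0⊕1⊕0 = 1
s2 (pos 2,3,6,7,10,11,14,15,18,19,22,23,26,27,30,31): 0⊕1⊕1⊕0⊕0⊕1⊕0⊕1⊕1⊕0⊕0⊕1⊕0⊕0⊕0⊕0 = 0
s4 (pos 4,5,6,7,12,13,14,15,20,21,22,23,28,29,30,31): 0⊕1⊕1⊕0⊕1⊕1⊕0⊕1⊕0⊕0⊕0⊕1⊕1⊕1⊕0⊕0 = 0
s8 (pos 8,9,10,11,12,13,14,15,24,25,26,27,28,29,30,31): 1⊕0⊕0⊕1⊕1⊕1⊕0⊕1⊕0⊕1⊕0⊕0⊕1⊕1⊕0⊕0 = 0
s16 (pos 16,17,18,19,20,21,22,23,24,25,26,27,28,29,30,31): 1⊕0⊕1⊕0⊕0⊕0⊕0⊕1⊕0⊕1⊕0⊕0⊕1⊕1⊕0⊕0 = 0
Syndrome s16…s1 = 00001 → error at position 1.
Flip position 1: 1010110100111011010000101001100 → 0010110100111011010000101001100
Read data bits from positions 3,5,6,7,9,10,11,12,13,14,15,17,18,19,20,21,22,23,24,25,26,27,28,29,30,31: 11100011101010000101001100

11100011101010000101001100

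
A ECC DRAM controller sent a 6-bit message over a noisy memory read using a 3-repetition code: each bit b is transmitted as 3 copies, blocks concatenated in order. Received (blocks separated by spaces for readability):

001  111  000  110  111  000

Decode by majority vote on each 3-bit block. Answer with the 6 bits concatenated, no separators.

010110

Block 1 (001): 1 one → 0
Block 2 (111): 3 ones → 1
Block 3 (000): 0 ones → 0
Block 4 (110): 2 ones → 1
Block 5 (111): 3 ones → 1
Block 6 (000): 0 ones → 0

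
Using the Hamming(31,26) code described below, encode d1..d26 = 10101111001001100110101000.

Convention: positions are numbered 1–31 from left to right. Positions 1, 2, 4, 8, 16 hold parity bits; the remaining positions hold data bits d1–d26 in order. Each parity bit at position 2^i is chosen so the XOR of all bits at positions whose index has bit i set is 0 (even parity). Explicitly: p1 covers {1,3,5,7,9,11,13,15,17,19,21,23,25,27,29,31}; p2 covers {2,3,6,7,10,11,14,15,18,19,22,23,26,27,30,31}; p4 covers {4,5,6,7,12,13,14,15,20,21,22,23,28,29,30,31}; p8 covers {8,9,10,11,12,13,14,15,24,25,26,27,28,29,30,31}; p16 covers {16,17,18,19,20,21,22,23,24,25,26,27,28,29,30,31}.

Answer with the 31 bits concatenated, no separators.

0010010011110010001100110101000

Place data at non-parity positions: p1 p2 1 p4 0 1 0 p8 1 1 1 1 0 0 1 p16 0 0 1 1 0 0 1 1 0 1 0 1 0 0 0
p1 (pos 1,3,5,7,9,11,13,15,17,19,21,23,25,27,29,31): XOR of data positions = 1⊕0⊕0⊕1⊕1⊕0⊕1⊕0⊕1⊕0⊕1⊕0⊕0⊕0⊕0 = 0
p2 (pos 2,3,6,7,10,11,14,15,18,19,22,23,26,27,30,31): XOR of data positions = 1⊕1⊕0⊕1⊕1⊕0⊕1⊕0⊕1⊕0⊕1⊕1⊕0⊕0⊕0 = 0
p4 (pos 4,5,6,7,12,13,14,15,20,21,22,23,28,29,30,31): XOR of data positions = 0⊕1⊕0⊕1⊕0⊕0⊕1⊕1⊕0⊕0⊕1⊕1⊕0⊕0⊕0 = 0
p8 (pos 8,9,10,11,12,13,14,15,24,25,26,27,28,29,30,31): XOR of data positions = 1⊕1⊕1⊕1⊕0⊕0⊕1⊕1⊕0⊕1⊕0⊕1⊕0⊕0⊕0 = 0
p16 (pos 16,17,18,19,20,21,22,23,24,25,26,27,28,29,30,31): XOR of data positions = 0⊕0⊕1⊕1⊕0⊕0⊕1⊕1⊕0⊕1⊕0⊕1⊕0⊕0⊕0 = 0
Codeword: 0010010011110010001100110101000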